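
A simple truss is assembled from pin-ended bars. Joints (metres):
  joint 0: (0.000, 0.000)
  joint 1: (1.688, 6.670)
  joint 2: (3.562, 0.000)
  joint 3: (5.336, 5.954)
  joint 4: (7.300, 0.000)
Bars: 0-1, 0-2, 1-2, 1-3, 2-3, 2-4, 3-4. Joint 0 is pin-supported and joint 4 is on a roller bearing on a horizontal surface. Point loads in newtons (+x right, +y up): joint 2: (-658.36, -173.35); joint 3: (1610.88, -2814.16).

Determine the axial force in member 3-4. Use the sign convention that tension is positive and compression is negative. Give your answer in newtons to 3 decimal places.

-3638.622

N=5 nodes, M=7 members, R=3 reactions → 2N=10, M+R=10
member 0 (0-1): L=6.8803, (cx,cy)=(0.2453,0.9694)
member 1 (0-2): L=3.5620, (cx,cy)=(1.0000,0.0000)
member 2 (1-2): L=6.9283, (cx,cy)=(0.2705,-0.9627)
member 3 (1-3): L=3.7176, (cx,cy)=(0.9813,-0.1926)
member 4 (2-3): L=6.2127, (cx,cy)=(0.2855,0.9584)
member 5 (2-4): L=3.7380, (cx,cy)=(1.0000,0.0000)
member 6 (3-4): L=6.2696, (cx,cy)=(0.3133,-0.9497)
solve A·x = −loads:
  F[0-1] = +482.7241 N (tension)
  F[0-2] = +834.0890 N (tension)
  F[1-2] = -540.0139 N (compression)
  F[1-3] = +269.5439 N (tension)
  F[2-3] = +723.3509 N (tension)
  F[2-4] = +1139.8328 N (tension)
  F[3-4] = -3638.6215 N (compression)
  Rx@0 = -952.5200 N
  Ry@0 = -467.9708 N
  Ry@4 = +3455.4808 N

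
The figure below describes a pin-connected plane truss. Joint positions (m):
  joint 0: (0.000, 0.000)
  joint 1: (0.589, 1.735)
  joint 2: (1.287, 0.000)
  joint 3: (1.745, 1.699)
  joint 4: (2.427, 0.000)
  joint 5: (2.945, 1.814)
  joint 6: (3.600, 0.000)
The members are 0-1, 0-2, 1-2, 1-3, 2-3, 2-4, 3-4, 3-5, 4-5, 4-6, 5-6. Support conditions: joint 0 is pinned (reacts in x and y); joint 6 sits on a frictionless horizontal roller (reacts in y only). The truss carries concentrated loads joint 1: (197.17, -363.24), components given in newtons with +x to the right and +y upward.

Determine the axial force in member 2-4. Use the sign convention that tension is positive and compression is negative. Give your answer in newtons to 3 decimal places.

168.637

N=7 nodes, M=11 members, R=3 reactions → 2N=14, M+R=14
member 0 (0-1): L=1.8323, (cx,cy)=(0.3215,0.9469)
member 1 (0-2): L=1.2870, (cx,cy)=(1.0000,0.0000)
member 2 (1-2): L=1.8701, (cx,cy)=(0.3732,-0.9277)
member 3 (1-3): L=1.1566, (cx,cy)=(0.9995,-0.0311)
member 4 (2-3): L=1.7596, (cx,cy)=(0.2603,0.9655)
member 5 (2-4): L=1.1400, (cx,cy)=(1.0000,0.0000)
member 6 (3-4): L=1.8308, (cx,cy)=(0.3725,-0.9280)
member 7 (3-5): L=1.2055, (cx,cy)=(0.9954,0.0954)
member 8 (4-5): L=1.8865, (cx,cy)=(0.2746,0.9616)
member 9 (4-6): L=1.1730, (cx,cy)=(1.0000,0.0000)
member 10 (5-6): L=1.9286, (cx,cy)=(0.3396,-0.9406)
solve A·x = −loads:
  F[0-1] = -220.4879 N (compression)
  F[0-2] = +268.0486 N (tension)
  F[1-2] = -159.4862 N (compression)
  F[1-3] = -208.6240 N (compression)
  F[2-3] = +153.2431 N (tension)
  F[2-4] = +168.6370 N (tension)
  F[3-4] = -177.0384 N (compression)
  F[3-5] = -103.1570 N (compression)
  F[4-5] = +170.8632 N (tension)
  F[4-6] = +55.7707 N (tension)
  F[5-6] = -164.2155 N (compression)
  Rx@0 = -197.1700 N
  Ry@0 = +208.7849 N
  Ry@6 = +154.4551 N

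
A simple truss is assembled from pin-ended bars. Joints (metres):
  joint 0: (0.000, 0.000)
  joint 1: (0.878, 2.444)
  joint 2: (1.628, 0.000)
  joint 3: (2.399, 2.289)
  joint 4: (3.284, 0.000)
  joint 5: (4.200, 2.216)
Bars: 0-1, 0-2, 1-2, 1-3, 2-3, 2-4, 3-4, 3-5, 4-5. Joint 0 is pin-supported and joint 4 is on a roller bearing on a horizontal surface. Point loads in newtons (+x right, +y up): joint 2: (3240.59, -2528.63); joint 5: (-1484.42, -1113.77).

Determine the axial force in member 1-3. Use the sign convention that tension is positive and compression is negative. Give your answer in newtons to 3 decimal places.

-1358.941

N=6 nodes, M=9 members, R=3 reactions → 2N=12, M+R=12
member 0 (0-1): L=2.5969, (cx,cy)=(0.3381,0.9411)
member 1 (0-2): L=1.6280, (cx,cy)=(1.0000,0.0000)
member 2 (1-2): L=2.5565, (cx,cy)=(0.2934,-0.9560)
member 3 (1-3): L=1.5289, (cx,cy)=(0.9948,-0.1014)
member 4 (2-3): L=2.4154, (cx,cy)=(0.3192,0.9477)
member 5 (2-4): L=1.6560, (cx,cy)=(1.0000,0.0000)
member 6 (3-4): L=2.4541, (cx,cy)=(0.3606,-0.9327)
member 7 (3-5): L=1.8025, (cx,cy)=(0.9992,-0.0405)
member 8 (4-5): L=2.3979, (cx,cy)=(0.3820,0.9242)
solve A·x = −loads:
  F[0-1] = -2089.1222 N (compression)
  F[0-2] = +2462.4858 N (tension)
  F[1-2] = +2200.7057 N (tension)
  F[1-3] = -1358.9411 N (compression)
  F[2-3] = +448.2062 N (tension)
  F[2-4] = -275.5513 N (compression)
  F[3-4] = -559.3425 N (compression)
  F[3-5] = -1007.9873 N (compression)
  F[4-5] = -1249.3448 N (compression)
  Rx@0 = -1756.1700 N
  Ry@0 = +1966.1001 N
  Ry@4 = +1676.2999 N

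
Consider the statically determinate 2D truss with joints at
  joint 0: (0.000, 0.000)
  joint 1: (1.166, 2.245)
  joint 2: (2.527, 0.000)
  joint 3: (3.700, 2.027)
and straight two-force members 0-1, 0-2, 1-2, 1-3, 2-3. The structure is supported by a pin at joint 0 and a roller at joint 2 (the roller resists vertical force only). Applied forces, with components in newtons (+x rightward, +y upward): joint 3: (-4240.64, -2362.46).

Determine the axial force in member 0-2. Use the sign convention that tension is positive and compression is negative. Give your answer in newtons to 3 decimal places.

N=4 nodes, M=5 members, R=3 reactions → 2N=8, M+R=8
member 0 (0-1): L=2.5297, (cx,cy)=(0.4609,0.8874)
member 1 (0-2): L=2.5270, (cx,cy)=(1.0000,0.0000)
member 2 (1-2): L=2.6253, (cx,cy)=(0.5184,-0.8551)
member 3 (1-3): L=2.5434, (cx,cy)=(0.9963,-0.0857)
member 4 (2-3): L=2.3419, (cx,cy)=(0.5009,0.8655)
solve A·x = −loads:
  F[0-1] = -2597.2943 N (compression)
  F[0-2] = -3043.5028 N (compression)
  F[1-2] = +2970.8140 N (tension)
  F[1-3] = -2747.3519 N (compression)
  F[2-3] = -3001.5871 N (compression)
  Rx@0 = +4240.6400 N
  Ry@0 = +2304.9512 N
  Ry@2 = +57.5088 N

-3043.503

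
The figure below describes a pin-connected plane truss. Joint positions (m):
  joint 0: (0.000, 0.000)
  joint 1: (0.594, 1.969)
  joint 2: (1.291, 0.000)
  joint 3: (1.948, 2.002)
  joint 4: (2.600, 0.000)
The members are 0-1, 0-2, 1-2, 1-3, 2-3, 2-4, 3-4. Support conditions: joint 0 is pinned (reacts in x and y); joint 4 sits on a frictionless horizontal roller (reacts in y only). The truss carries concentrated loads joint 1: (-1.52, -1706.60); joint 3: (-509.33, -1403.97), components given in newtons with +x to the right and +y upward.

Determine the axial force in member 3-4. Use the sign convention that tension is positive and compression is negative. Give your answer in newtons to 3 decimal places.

N=5 nodes, M=7 members, R=3 reactions → 2N=10, M+R=10
member 0 (0-1): L=2.0566, (cx,cy)=(0.2888,0.9574)
member 1 (0-2): L=1.2910, (cx,cy)=(1.0000,0.0000)
member 2 (1-2): L=2.0887, (cx,cy)=(0.3337,-0.9427)
member 3 (1-3): L=1.3544, (cx,cy)=(0.9997,0.0244)
member 4 (2-3): L=2.1070, (cx,cy)=(0.3118,0.9501)
member 5 (2-4): L=1.3090, (cx,cy)=(1.0000,0.0000)
member 6 (3-4): L=2.1055, (cx,cy)=(0.3097,-0.9508)
solve A·x = −loads:
  F[0-1] = -2153.9071 N (compression)
  F[0-2] = +111.2406 N (tension)
  F[1-2] = +357.9993 N (tension)
  F[1-3] = -740.2535 N (compression)
  F[2-3] = -355.1871 N (compression)
  F[2-4] = +341.4548 N (tension)
  F[3-4] = -1102.6553 N (compression)
  Rx@0 = +510.8500 N
  Ry@0 = +2062.1152 N
  Ry@4 = +1048.4548 N

-1102.655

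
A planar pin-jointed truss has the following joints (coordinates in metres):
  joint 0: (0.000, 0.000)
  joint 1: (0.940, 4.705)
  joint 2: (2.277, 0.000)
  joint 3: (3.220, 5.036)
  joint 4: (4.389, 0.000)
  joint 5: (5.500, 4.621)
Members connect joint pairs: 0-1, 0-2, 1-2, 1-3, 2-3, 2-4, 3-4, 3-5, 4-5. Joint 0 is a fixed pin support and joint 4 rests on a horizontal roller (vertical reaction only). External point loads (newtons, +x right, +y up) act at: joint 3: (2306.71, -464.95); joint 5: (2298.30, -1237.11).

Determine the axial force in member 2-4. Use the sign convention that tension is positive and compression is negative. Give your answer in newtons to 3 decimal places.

N=6 nodes, M=9 members, R=3 reactions → 2N=12, M+R=12
member 0 (0-1): L=4.7980, (cx,cy)=(0.1959,0.9806)
member 1 (0-2): L=2.2770, (cx,cy)=(1.0000,0.0000)
member 2 (1-2): L=4.8913, (cx,cy)=(0.2733,-0.9619)
member 3 (1-3): L=2.3039, (cx,cy)=(0.9896,0.1437)
member 4 (2-3): L=5.1235, (cx,cy)=(0.1841,0.9829)
member 5 (2-4): L=2.1120, (cx,cy)=(1.0000,0.0000)
member 6 (3-4): L=5.1699, (cx,cy)=(0.2261,-0.9741)
member 7 (3-5): L=2.3175, (cx,cy)=(0.9838,-0.1791)
member 8 (4-5): L=4.7527, (cx,cy)=(0.2338,0.9723)
solve A·x = −loads:
  F[0-1] = +5359.7204 N (tension)
  F[0-2] = +3554.9565 N (tension)
  F[1-2] = -5095.2625 N (compression)
  F[1-3] = +2468.4196 N (tension)
  F[2-3] = +4986.4026 N (tension)
  F[2-4] = +1244.4368 N (tension)
  F[3-4] = -6337.6049 N (compression)
  F[3-5] = +2527.7611 N (tension)
  F[4-5] = -806.8040 N (compression)
  Rx@0 = -4605.0100 N
  Ry@0 = -5255.8529 N
  Ry@4 = +6957.9129 N

1244.437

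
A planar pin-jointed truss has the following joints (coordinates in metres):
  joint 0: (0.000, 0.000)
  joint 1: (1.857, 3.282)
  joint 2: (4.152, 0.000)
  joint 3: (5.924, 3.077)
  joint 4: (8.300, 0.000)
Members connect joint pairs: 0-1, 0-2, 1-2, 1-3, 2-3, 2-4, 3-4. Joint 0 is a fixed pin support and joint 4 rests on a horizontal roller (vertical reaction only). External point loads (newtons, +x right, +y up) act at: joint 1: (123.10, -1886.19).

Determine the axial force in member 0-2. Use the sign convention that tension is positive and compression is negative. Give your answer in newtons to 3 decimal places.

924.013

N=5 nodes, M=7 members, R=3 reactions → 2N=10, M+R=10
member 0 (0-1): L=3.7709, (cx,cy)=(0.4925,0.8703)
member 1 (0-2): L=4.1520, (cx,cy)=(1.0000,0.0000)
member 2 (1-2): L=4.0048, (cx,cy)=(0.5731,-0.8195)
member 3 (1-3): L=4.0722, (cx,cy)=(0.9987,-0.0503)
member 4 (2-3): L=3.5508, (cx,cy)=(0.4990,0.8666)
member 5 (2-4): L=4.1480, (cx,cy)=(1.0000,0.0000)
member 6 (3-4): L=3.8876, (cx,cy)=(0.6112,-0.7915)
solve A·x = −loads:
  F[0-1] = -1626.3830 N (compression)
  F[0-2] = +924.0130 N (tension)
  F[1-2] = -536.4186 N (compression)
  F[1-3] = -617.3957 N (compression)
  F[2-3] = +507.2873 N (tension)
  F[2-4] = +363.4523 N (tension)
  F[3-4] = -594.6765 N (compression)
  Rx@0 = -123.1000 N
  Ry@0 = +1415.5070 N
  Ry@4 = +470.6830 N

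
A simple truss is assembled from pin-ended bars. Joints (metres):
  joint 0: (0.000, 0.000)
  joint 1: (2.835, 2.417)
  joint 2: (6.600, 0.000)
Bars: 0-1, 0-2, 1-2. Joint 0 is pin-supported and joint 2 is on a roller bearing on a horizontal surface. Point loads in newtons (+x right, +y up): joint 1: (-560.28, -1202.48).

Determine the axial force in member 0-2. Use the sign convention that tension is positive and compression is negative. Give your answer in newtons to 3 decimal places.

484.977

N=3 nodes, M=3 members, R=3 reactions → 2N=6, M+R=6
member 0 (0-1): L=3.7255, (cx,cy)=(0.7610,0.6488)
member 1 (0-2): L=6.6000, (cx,cy)=(1.0000,0.0000)
member 2 (1-2): L=4.4740, (cx,cy)=(0.8415,-0.5402)
solve A·x = −loads:
  F[0-1] = -1373.5703 N (compression)
  F[0-2] = +484.9770 N (tension)
  F[1-2] = -576.3110 N (compression)
  Rx@0 = +560.2800 N
  Ry@0 = +891.1415 N
  Ry@2 = +311.3385 N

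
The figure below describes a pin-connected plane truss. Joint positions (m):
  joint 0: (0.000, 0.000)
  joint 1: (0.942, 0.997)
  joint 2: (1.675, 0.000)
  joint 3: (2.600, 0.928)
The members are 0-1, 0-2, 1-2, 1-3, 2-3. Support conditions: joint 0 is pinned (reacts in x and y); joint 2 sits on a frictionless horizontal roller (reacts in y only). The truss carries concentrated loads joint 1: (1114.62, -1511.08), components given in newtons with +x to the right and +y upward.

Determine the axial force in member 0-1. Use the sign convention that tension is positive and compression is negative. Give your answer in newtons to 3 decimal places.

3.002

N=4 nodes, M=5 members, R=3 reactions → 2N=8, M+R=8
member 0 (0-1): L=1.3716, (cx,cy)=(0.6868,0.7269)
member 1 (0-2): L=1.6750, (cx,cy)=(1.0000,0.0000)
member 2 (1-2): L=1.2375, (cx,cy)=(0.5923,-0.8057)
member 3 (1-3): L=1.6594, (cx,cy)=(0.9991,-0.0416)
member 4 (2-3): L=1.3103, (cx,cy)=(0.7060,0.7083)
solve A·x = −loads:
  F[0-1] = +3.0016 N (tension)
  F[0-2] = +1112.5586 N (tension)
  F[1-2] = -1878.2300 N (compression)
  F[1-3] = +0.0000 N (tension)
  F[2-3] = -0.0000 N (compression)
  Rx@0 = -1114.6200 N
  Ry@0 = -2.1818 N
  Ry@2 = +1513.2618 N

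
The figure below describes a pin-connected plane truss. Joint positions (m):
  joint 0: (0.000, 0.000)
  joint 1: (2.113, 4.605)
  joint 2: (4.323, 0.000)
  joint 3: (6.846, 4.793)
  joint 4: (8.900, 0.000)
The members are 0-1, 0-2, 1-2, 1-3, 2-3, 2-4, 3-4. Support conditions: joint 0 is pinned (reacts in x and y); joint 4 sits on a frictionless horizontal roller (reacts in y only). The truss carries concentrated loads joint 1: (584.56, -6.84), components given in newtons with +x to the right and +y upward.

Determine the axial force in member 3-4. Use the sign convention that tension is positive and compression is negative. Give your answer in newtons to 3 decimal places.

-330.830

N=5 nodes, M=7 members, R=3 reactions → 2N=10, M+R=10
member 0 (0-1): L=5.0666, (cx,cy)=(0.4170,0.9089)
member 1 (0-2): L=4.3230, (cx,cy)=(1.0000,0.0000)
member 2 (1-2): L=5.1078, (cx,cy)=(0.4327,-0.9016)
member 3 (1-3): L=4.7367, (cx,cy)=(0.9992,0.0397)
member 4 (2-3): L=5.4165, (cx,cy)=(0.4658,0.8849)
member 5 (2-4): L=4.5770, (cx,cy)=(1.0000,0.0000)
member 6 (3-4): L=5.2146, (cx,cy)=(0.3939,-0.9192)
solve A·x = −loads:
  F[0-1] = +327.0422 N (tension)
  F[0-2] = +448.1697 N (tension)
  F[1-2] = -350.3563 N (compression)
  F[1-3] = -296.8158 N (compression)
  F[2-3] = +356.9539 N (tension)
  F[2-4] = +130.3128 N (tension)
  F[3-4] = -330.8305 N (compression)
  Rx@0 = -584.5600 N
  Ry@0 = -297.2445 N
  Ry@4 = +304.0845 N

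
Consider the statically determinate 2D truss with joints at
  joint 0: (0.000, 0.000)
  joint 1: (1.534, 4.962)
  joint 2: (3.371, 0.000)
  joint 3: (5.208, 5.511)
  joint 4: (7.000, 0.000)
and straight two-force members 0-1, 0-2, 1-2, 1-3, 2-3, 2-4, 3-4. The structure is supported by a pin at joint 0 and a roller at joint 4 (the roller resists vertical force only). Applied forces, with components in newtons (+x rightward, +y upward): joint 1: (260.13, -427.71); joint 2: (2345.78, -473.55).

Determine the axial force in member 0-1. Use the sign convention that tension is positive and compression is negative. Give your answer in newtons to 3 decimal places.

-413.536

N=5 nodes, M=7 members, R=3 reactions → 2N=10, M+R=10
member 0 (0-1): L=5.1937, (cx,cy)=(0.2954,0.9554)
member 1 (0-2): L=3.3710, (cx,cy)=(1.0000,0.0000)
member 2 (1-2): L=5.2911, (cx,cy)=(0.3472,-0.9378)
member 3 (1-3): L=3.7148, (cx,cy)=(0.9890,0.1478)
member 4 (2-3): L=5.8091, (cx,cy)=(0.3162,0.9487)
member 5 (2-4): L=3.6290, (cx,cy)=(1.0000,0.0000)
member 6 (3-4): L=5.7950, (cx,cy)=(0.3092,-0.9510)
solve A·x = −loads:
  F[0-1] = -413.5364 N (compression)
  F[0-2] = +2728.0510 N (tension)
  F[1-2] = -90.6811 N (compression)
  F[1-3] = -354.6826 N (compression)
  F[2-3] = +588.8060 N (tension)
  F[2-4] = +164.5911 N (tension)
  F[3-4] = -532.2604 N (compression)
  Rx@0 = -2605.9100 N
  Ry@0 = +395.0872 N
  Ry@4 = +506.1728 N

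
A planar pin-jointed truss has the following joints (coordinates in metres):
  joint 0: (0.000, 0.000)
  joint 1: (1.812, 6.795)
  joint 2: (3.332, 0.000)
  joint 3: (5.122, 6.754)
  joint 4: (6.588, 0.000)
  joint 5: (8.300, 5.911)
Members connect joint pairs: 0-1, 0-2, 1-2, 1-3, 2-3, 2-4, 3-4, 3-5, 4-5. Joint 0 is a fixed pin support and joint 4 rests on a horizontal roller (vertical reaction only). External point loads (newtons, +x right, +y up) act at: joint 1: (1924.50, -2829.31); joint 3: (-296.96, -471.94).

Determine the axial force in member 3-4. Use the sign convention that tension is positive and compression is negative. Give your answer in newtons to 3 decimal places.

N=6 nodes, M=9 members, R=3 reactions → 2N=12, M+R=12
member 0 (0-1): L=7.0325, (cx,cy)=(0.2577,0.9662)
member 1 (0-2): L=3.3320, (cx,cy)=(1.0000,0.0000)
member 2 (1-2): L=6.9629, (cx,cy)=(0.2183,-0.9759)
member 3 (1-3): L=3.3103, (cx,cy)=(0.9999,-0.0124)
member 4 (2-3): L=6.9872, (cx,cy)=(0.2562,0.9666)
member 5 (2-4): L=3.2560, (cx,cy)=(1.0000,0.0000)
member 6 (3-4): L=6.9113, (cx,cy)=(0.2121,-0.9772)
member 7 (3-5): L=3.2879, (cx,cy)=(0.9666,-0.2564)
member 8 (4-5): L=6.1539, (cx,cy)=(0.2782,0.9605)
solve A·x = −loads:
  F[0-1] = -492.2334 N (compression)
  F[0-2] = +1754.3702 N (tension)
  F[1-2] = -2392.4583 N (compression)
  F[1-3] = -1529.1766 N (compression)
  F[2-3] = +2415.3621 N (tension)
  F[2-4] = +613.3230 N (tension)
  F[3-4] = -2891.4338 N (compression)
  F[3-5] = +0.0000 N (tension)
  F[4-5] = -0.0000 N (compression)
  Rx@0 = -1627.5400 N
  Ry@0 = +475.6131 N
  Ry@4 = +2825.6369 N

-2891.434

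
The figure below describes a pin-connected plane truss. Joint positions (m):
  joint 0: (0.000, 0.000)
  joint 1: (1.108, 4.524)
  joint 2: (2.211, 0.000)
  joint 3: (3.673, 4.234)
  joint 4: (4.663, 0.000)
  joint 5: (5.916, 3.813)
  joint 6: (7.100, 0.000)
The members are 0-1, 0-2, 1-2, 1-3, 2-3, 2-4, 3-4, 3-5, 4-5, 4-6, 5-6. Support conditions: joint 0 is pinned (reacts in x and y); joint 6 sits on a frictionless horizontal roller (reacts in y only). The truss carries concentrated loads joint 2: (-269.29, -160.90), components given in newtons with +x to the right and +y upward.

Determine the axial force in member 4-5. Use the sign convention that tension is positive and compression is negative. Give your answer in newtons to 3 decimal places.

N=7 nodes, M=11 members, R=3 reactions → 2N=14, M+R=14
member 0 (0-1): L=4.6577, (cx,cy)=(0.2379,0.9713)
member 1 (0-2): L=2.2110, (cx,cy)=(1.0000,0.0000)
member 2 (1-2): L=4.6565, (cx,cy)=(0.2369,-0.9715)
member 3 (1-3): L=2.5813, (cx,cy)=(0.9937,-0.1123)
member 4 (2-3): L=4.4793, (cx,cy)=(0.3264,0.9452)
member 5 (2-4): L=2.4520, (cx,cy)=(1.0000,0.0000)
member 6 (3-4): L=4.3482, (cx,cy)=(0.2277,-0.9737)
member 7 (3-5): L=2.2822, (cx,cy)=(0.9828,-0.1845)
member 8 (4-5): L=4.0136, (cx,cy)=(0.3122,0.9500)
member 9 (4-6): L=2.4370, (cx,cy)=(1.0000,0.0000)
member 10 (5-6): L=3.9926, (cx,cy)=(0.2965,-0.9550)
solve A·x = −loads:
  F[0-1] = -114.0689 N (compression)
  F[0-2] = -242.1547 N (compression)
  F[1-2] = +120.5198 N (tension)
  F[1-3] = -56.0379 N (compression)
  F[2-3] = +46.3483 N (tension)
  F[2-4] = +40.5555 N (tension)
  F[3-4] = -45.6428 N (compression)
  F[3-5] = -30.6902 N (compression)
  F[4-5] = +46.7822 N (tension)
  F[4-6] = +15.5586 N (tension)
  F[5-6] = -52.4656 N (compression)
  Rx@0 = +269.2900 N
  Ry@0 = +110.7944 N
  Ry@6 = +50.1056 N

46.782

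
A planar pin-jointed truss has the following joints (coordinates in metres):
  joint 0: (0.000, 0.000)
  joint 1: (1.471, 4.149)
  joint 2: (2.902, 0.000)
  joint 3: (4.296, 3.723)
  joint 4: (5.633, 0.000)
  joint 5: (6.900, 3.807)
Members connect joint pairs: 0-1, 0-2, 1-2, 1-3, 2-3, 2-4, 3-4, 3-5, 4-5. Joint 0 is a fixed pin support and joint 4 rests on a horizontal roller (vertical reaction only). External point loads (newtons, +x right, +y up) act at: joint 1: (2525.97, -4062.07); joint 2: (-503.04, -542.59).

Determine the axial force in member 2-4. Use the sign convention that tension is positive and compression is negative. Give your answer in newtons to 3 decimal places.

N=6 nodes, M=9 members, R=3 reactions → 2N=12, M+R=12
member 0 (0-1): L=4.4020, (cx,cy)=(0.3342,0.9425)
member 1 (0-2): L=2.9020, (cx,cy)=(1.0000,0.0000)
member 2 (1-2): L=4.3888, (cx,cy)=(0.3261,-0.9454)
member 3 (1-3): L=2.8569, (cx,cy)=(0.9888,-0.1491)
member 4 (2-3): L=3.9754, (cx,cy)=(0.3507,0.9365)
member 5 (2-4): L=2.7310, (cx,cy)=(1.0000,0.0000)
member 6 (3-4): L=3.9558, (cx,cy)=(0.3380,-0.9412)
member 7 (3-5): L=2.6054, (cx,cy)=(0.9995,0.0322)
member 8 (4-5): L=4.0123, (cx,cy)=(0.3158,0.9488)
solve A·x = −loads:
  F[0-1] = -1489.4738 N (compression)
  F[0-2] = +2520.6563 N (tension)
  F[1-2] = -2457.3710 N (compression)
  F[1-3] = -2247.5878 N (compression)
  F[2-3] = +3059.9615 N (tension)
  F[2-4] = +1149.4709 N (tension)
  F[3-4] = -3400.9490 N (compression)
  F[3-5] = +0.0000 N (tension)
  F[4-5] = -0.0000 N (compression)
  Rx@0 = -2022.9300 N
  Ry@0 = +1403.8521 N
  Ry@4 = +3200.8079 N

1149.471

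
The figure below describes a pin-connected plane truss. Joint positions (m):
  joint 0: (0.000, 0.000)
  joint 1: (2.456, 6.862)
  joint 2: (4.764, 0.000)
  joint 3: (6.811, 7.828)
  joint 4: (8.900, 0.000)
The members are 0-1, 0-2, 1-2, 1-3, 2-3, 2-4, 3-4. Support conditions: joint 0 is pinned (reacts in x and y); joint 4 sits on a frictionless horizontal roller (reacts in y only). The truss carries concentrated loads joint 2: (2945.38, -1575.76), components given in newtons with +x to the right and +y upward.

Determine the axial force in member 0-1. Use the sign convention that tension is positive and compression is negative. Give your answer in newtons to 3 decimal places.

-777.776

N=5 nodes, M=7 members, R=3 reactions → 2N=10, M+R=10
member 0 (0-1): L=7.2883, (cx,cy)=(0.3370,0.9415)
member 1 (0-2): L=4.7640, (cx,cy)=(1.0000,0.0000)
member 2 (1-2): L=7.2397, (cx,cy)=(0.3188,-0.9478)
member 3 (1-3): L=4.4608, (cx,cy)=(0.9763,0.2166)
member 4 (2-3): L=8.0912, (cx,cy)=(0.2530,0.9675)
member 5 (2-4): L=4.1360, (cx,cy)=(1.0000,0.0000)
member 6 (3-4): L=8.1019, (cx,cy)=(0.2578,-0.9662)
solve A·x = −loads:
  F[0-1] = -777.7764 N (compression)
  F[0-2] = +3207.4747 N (tension)
  F[1-2] = +661.8804 N (tension)
  F[1-3] = -484.5982 N (compression)
  F[2-3] = +980.3048 N (tension)
  F[2-4] = +225.0917 N (tension)
  F[3-4] = -872.9920 N (compression)
  Rx@0 = -2945.3800 N
  Ry@0 = +732.2858 N
  Ry@4 = +843.4742 N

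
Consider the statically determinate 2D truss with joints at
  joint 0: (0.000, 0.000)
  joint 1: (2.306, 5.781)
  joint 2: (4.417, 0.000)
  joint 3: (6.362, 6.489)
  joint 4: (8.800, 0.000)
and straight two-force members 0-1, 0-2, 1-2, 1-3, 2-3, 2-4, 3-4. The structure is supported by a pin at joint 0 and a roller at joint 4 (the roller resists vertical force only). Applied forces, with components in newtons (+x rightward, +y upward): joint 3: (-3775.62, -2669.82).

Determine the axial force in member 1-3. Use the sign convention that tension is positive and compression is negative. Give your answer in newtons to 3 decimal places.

-2569.280

N=5 nodes, M=7 members, R=3 reactions → 2N=10, M+R=10
member 0 (0-1): L=6.2240, (cx,cy)=(0.3705,0.9288)
member 1 (0-2): L=4.4170, (cx,cy)=(1.0000,0.0000)
member 2 (1-2): L=6.1544, (cx,cy)=(0.3430,-0.9393)
member 3 (1-3): L=4.1173, (cx,cy)=(0.9851,0.1720)
member 4 (2-3): L=6.7742, (cx,cy)=(0.2871,0.9579)
member 5 (2-4): L=4.3830, (cx,cy)=(1.0000,0.0000)
member 6 (3-4): L=6.9319, (cx,cy)=(0.3517,-0.9361)
solve A·x = −loads:
  F[0-1] = -3793.7502 N (compression)
  F[0-2] = -2370.0202 N (compression)
  F[1-2] = +3280.9991 N (tension)
  F[1-3] = -2569.2800 N (compression)
  F[2-3] = -3217.4170 N (compression)
  F[2-4] = -320.8332 N (compression)
  F[3-4] = +912.2139 N (tension)
  Rx@0 = +3775.6200 N
  Ry@0 = +3523.7522 N
  Ry@4 = -853.9322 N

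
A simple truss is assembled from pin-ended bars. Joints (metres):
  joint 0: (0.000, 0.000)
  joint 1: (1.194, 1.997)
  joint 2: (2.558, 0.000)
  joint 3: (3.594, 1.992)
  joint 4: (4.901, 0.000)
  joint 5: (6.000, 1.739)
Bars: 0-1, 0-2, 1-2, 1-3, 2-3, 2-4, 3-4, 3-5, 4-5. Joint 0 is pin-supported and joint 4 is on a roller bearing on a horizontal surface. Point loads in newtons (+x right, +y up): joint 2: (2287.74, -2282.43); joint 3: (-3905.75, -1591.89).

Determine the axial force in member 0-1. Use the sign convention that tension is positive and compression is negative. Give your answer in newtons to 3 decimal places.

N=6 nodes, M=9 members, R=3 reactions → 2N=12, M+R=12
member 0 (0-1): L=2.3267, (cx,cy)=(0.5132,0.8583)
member 1 (0-2): L=2.5580, (cx,cy)=(1.0000,0.0000)
member 2 (1-2): L=2.4184, (cx,cy)=(0.5640,-0.8258)
member 3 (1-3): L=2.4000, (cx,cy)=(1.0000,-0.0021)
member 4 (2-3): L=2.2453, (cx,cy)=(0.4614,0.8872)
member 5 (2-4): L=2.3430, (cx,cy)=(1.0000,0.0000)
member 6 (3-4): L=2.3825, (cx,cy)=(0.5486,-0.8361)
member 7 (3-5): L=2.4193, (cx,cy)=(0.9945,-0.1046)
member 8 (4-5): L=2.0572, (cx,cy)=(0.5342,0.8453)
solve A·x = −loads:
  F[0-1] = -3615.5220 N (compression)
  F[0-2] = +237.3596 N (tension)
  F[1-2] = +3767.9715 N (tension)
  F[1-3] = -3980.5770 N (compression)
  F[2-3] = -934.4393 N (compression)
  F[2-4] = +505.9769 N (tension)
  F[3-4] = -922.3341 N (compression)
  F[3-5] = -0.0000 N (compression)
  F[4-5] = +0.0000 N (tension)
  Rx@0 = +1618.0100 N
  Ry@0 = +3103.1601 N
  Ry@4 = +771.1599 N

-3615.522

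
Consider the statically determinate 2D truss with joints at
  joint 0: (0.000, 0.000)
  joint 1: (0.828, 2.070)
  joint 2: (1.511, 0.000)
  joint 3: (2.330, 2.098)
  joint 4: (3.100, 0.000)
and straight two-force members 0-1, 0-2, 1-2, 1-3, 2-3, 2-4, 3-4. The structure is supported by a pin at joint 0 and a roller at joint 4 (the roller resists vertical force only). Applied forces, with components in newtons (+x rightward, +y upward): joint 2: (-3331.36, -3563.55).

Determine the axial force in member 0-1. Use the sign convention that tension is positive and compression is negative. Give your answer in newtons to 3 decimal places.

N=5 nodes, M=7 members, R=3 reactions → 2N=10, M+R=10
member 0 (0-1): L=2.2295, (cx,cy)=(0.3714,0.9285)
member 1 (0-2): L=1.5110, (cx,cy)=(1.0000,0.0000)
member 2 (1-2): L=2.1798, (cx,cy)=(0.3133,-0.9496)
member 3 (1-3): L=1.5023, (cx,cy)=(0.9998,0.0186)
member 4 (2-3): L=2.2522, (cx,cy)=(0.3636,0.9315)
member 5 (2-4): L=1.5890, (cx,cy)=(1.0000,0.0000)
member 6 (3-4): L=2.2348, (cx,cy)=(0.3445,-0.9388)
solve A·x = −loads:
  F[0-1] = -1967.3157 N (compression)
  F[0-2] = -2600.7173 N (compression)
  F[1-2] = +1897.4544 N (tension)
  F[1-3] = -1325.4139 N (compression)
  F[2-3] = +1891.1182 N (tension)
  F[2-4] = +637.4863 N (tension)
  F[3-4] = -1850.2326 N (compression)
  Rx@0 = +3331.3600 N
  Ry@0 = +1826.6068 N
  Ry@4 = +1736.9432 N

-1967.316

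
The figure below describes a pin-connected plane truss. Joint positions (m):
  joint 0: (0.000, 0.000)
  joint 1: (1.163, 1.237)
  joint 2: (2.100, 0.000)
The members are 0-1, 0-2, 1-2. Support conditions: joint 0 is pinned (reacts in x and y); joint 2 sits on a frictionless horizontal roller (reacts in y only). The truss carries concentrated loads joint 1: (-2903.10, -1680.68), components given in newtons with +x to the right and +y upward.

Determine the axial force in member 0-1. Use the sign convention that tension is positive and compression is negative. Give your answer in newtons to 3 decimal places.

N=3 nodes, M=3 members, R=3 reactions → 2N=6, M+R=6
member 0 (0-1): L=1.6979, (cx,cy)=(0.6850,0.7286)
member 1 (0-2): L=2.1000, (cx,cy)=(1.0000,0.0000)
member 2 (1-2): L=1.5518, (cx,cy)=(0.6038,-0.7971)
solve A·x = −loads:
  F[0-1] = -3376.4651 N (compression)
  F[0-2] = -590.2930 N (compression)
  F[1-2] = +977.6170 N (tension)
  Rx@0 = +2903.1000 N
  Ry@0 = +2459.9676 N
  Ry@2 = -779.2876 N

-3376.465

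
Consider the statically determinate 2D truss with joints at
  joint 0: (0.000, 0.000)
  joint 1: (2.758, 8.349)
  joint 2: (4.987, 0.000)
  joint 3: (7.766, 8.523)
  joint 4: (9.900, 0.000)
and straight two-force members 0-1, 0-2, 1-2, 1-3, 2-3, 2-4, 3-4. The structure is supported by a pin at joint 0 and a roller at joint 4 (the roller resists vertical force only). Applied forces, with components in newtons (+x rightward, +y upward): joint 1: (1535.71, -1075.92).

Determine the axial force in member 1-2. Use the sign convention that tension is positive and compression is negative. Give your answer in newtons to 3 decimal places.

N=5 nodes, M=7 members, R=3 reactions → 2N=10, M+R=10
member 0 (0-1): L=8.7927, (cx,cy)=(0.3137,0.9495)
member 1 (0-2): L=4.9870, (cx,cy)=(1.0000,0.0000)
member 2 (1-2): L=8.6414, (cx,cy)=(0.2579,-0.9662)
member 3 (1-3): L=5.0110, (cx,cy)=(0.9994,0.0347)
member 4 (2-3): L=8.9646, (cx,cy)=(0.3100,0.9507)
member 5 (2-4): L=4.9130, (cx,cy)=(1.0000,0.0000)
member 6 (3-4): L=8.7861, (cx,cy)=(0.2429,-0.9701)
solve A·x = −loads:
  F[0-1] = +546.5125 N (tension)
  F[0-2] = +1364.2867 N (tension)
  F[1-2] = -1684.1510 N (compression)
  F[1-3] = -930.4319 N (compression)
  F[2-3] = +1711.4703 N (tension)
  F[2-4] = +399.3210 N (tension)
  F[3-4] = -1644.0829 N (compression)
  Rx@0 = -1535.7100 N
  Ry@0 = -518.9315 N
  Ry@4 = +1594.8515 N

-1684.151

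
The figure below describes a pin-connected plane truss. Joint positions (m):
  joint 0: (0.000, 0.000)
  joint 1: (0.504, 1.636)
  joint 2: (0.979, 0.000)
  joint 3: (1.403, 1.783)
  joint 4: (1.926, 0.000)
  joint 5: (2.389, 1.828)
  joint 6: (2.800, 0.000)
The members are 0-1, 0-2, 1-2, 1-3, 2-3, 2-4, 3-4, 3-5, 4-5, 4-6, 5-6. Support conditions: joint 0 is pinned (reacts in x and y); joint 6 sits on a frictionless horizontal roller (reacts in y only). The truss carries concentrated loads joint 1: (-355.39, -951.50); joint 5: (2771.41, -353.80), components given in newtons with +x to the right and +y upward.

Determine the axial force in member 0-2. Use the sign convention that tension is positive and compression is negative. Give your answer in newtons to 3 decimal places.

N=7 nodes, M=11 members, R=3 reactions → 2N=14, M+R=14
member 0 (0-1): L=1.7119, (cx,cy)=(0.2944,0.9557)
member 1 (0-2): L=0.9790, (cx,cy)=(1.0000,0.0000)
member 2 (1-2): L=1.7036, (cx,cy)=(0.2788,-0.9603)
member 3 (1-3): L=0.9109, (cx,cy)=(0.9869,0.1614)
member 4 (2-3): L=1.8327, (cx,cy)=(0.2314,0.9729)
member 5 (2-4): L=0.9470, (cx,cy)=(1.0000,0.0000)
member 6 (3-4): L=1.8581, (cx,cy)=(0.2815,-0.9596)
member 7 (3-5): L=0.9870, (cx,cy)=(0.9990,0.0456)
member 8 (4-5): L=1.8857, (cx,cy)=(0.2455,0.9694)
member 9 (4-6): L=0.8740, (cx,cy)=(1.0000,0.0000)
member 10 (5-6): L=1.8736, (cx,cy)=(0.2194,-0.9756)
solve A·x = −loads:
  F[0-1] = +805.2114 N (tension)
  F[0-2] = +2178.9543 N (tension)
  F[1-2] = -1614.5670 N (compression)
  F[1-3] = +1056.4883 N (tension)
  F[2-3] = +1593.7733 N (tension)
  F[2-4] = +1360.0489 N (tension)
  F[3-4] = -1703.6005 N (compression)
  F[3-5] = +1892.8366 N (tension)
  F[4-5] = +1686.3459 N (tension)
  F[4-6] = +466.4946 N (tension)
  F[5-6] = -2126.6186 N (compression)
  Rx@0 = -2416.0200 N
  Ry@0 = -769.5227 N
  Ry@6 = +2074.8227 N

2178.954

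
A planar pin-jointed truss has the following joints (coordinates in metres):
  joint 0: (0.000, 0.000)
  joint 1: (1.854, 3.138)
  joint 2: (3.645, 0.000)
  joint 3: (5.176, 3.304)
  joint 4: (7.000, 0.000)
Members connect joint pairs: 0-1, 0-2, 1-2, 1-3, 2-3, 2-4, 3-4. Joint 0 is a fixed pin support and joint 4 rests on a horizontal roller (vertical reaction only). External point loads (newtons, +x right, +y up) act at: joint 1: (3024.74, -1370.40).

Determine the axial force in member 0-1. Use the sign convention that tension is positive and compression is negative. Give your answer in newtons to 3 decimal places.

404.790

N=5 nodes, M=7 members, R=3 reactions → 2N=10, M+R=10
member 0 (0-1): L=3.6448, (cx,cy)=(0.5087,0.8610)
member 1 (0-2): L=3.6450, (cx,cy)=(1.0000,0.0000)
member 2 (1-2): L=3.6131, (cx,cy)=(0.4957,-0.8685)
member 3 (1-3): L=3.3261, (cx,cy)=(0.9988,0.0499)
member 4 (2-3): L=3.6415, (cx,cy)=(0.4204,0.9073)
member 5 (2-4): L=3.3550, (cx,cy)=(1.0000,0.0000)
member 6 (3-4): L=3.7740, (cx,cy)=(0.4833,-0.8755)
solve A·x = −loads:
  F[0-1] = +404.7903 N (tension)
  F[0-2] = +2818.8338 N (tension)
  F[1-2] = -2081.9781 N (compression)
  F[1-3] = -1789.0438 N (compression)
  F[2-3] = +1992.8891 N (tension)
  F[2-4] = +948.9371 N (tension)
  F[3-4] = -1963.4475 N (compression)
  Rx@0 = -3024.7400 N
  Ry@0 = -348.5080 N
  Ry@4 = +1718.9080 N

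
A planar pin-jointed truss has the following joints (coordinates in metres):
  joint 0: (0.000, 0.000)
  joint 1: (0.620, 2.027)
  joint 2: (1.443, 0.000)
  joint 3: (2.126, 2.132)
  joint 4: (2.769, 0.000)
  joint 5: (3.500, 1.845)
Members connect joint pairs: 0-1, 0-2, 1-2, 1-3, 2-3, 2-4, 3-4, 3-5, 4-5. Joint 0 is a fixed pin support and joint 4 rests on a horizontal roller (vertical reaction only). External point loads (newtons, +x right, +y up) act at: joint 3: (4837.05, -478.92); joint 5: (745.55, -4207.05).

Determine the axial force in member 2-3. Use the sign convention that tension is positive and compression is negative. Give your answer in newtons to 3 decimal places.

5217.240

N=6 nodes, M=9 members, R=3 reactions → 2N=12, M+R=12
member 0 (0-1): L=2.1197, (cx,cy)=(0.2925,0.9563)
member 1 (0-2): L=1.4430, (cx,cy)=(1.0000,0.0000)
member 2 (1-2): L=2.1877, (cx,cy)=(0.3762,-0.9265)
member 3 (1-3): L=1.5097, (cx,cy)=(0.9976,0.0696)
member 4 (2-3): L=2.2387, (cx,cy)=(0.3051,0.9523)
member 5 (2-4): L=1.3260, (cx,cy)=(1.0000,0.0000)
member 6 (3-4): L=2.2269, (cx,cy)=(0.2887,-0.9574)
member 7 (3-5): L=1.4037, (cx,cy)=(0.9789,-0.2045)
member 8 (4-5): L=1.9845, (cx,cy)=(0.3683,0.9297)
solve A·x = −loads:
  F[0-1] = +5459.2378 N (tension)
  F[0-2] = +3985.8047 N (tension)
  F[1-2] = -5362.4283 N (compression)
  F[1-3] = +3622.8775 N (tension)
  F[2-3] = +5217.2402 N (tension)
  F[2-4] = +376.8013 N (tension)
  F[3-4] = -6439.0693 N (compression)
  F[3-5] = +2276.1052 N (tension)
  F[4-5] = -4024.6439 N (compression)
  Rx@0 = -5582.6000 N
  Ry@0 = -5220.4906 N
  Ry@4 = +9906.4606 N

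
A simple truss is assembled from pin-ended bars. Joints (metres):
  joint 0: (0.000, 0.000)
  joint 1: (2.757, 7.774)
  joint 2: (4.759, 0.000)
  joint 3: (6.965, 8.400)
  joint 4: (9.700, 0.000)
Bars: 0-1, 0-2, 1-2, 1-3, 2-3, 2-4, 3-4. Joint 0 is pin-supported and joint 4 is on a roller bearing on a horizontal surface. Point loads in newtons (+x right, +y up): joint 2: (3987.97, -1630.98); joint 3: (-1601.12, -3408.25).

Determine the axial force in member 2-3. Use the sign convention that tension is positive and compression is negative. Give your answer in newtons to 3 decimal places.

-1311.585

N=5 nodes, M=7 members, R=3 reactions → 2N=10, M+R=10
member 0 (0-1): L=8.2484, (cx,cy)=(0.3342,0.9425)
member 1 (0-2): L=4.7590, (cx,cy)=(1.0000,0.0000)
member 2 (1-2): L=8.0276, (cx,cy)=(0.2494,-0.9684)
member 3 (1-3): L=4.2543, (cx,cy)=(0.9891,0.1471)
member 4 (2-3): L=8.6848, (cx,cy)=(0.2540,0.9672)
member 5 (2-4): L=4.9410, (cx,cy)=(1.0000,0.0000)
member 6 (3-4): L=8.8340, (cx,cy)=(0.3096,-0.9509)
solve A·x = −loads:
  F[0-1] = -3372.2675 N (compression)
  F[0-2] = +3514.0189 N (tension)
  F[1-2] = +2994.1526 N (tension)
  F[1-3] = -1894.4970 N (compression)
  F[2-3] = -1311.5846 N (compression)
  F[2-4] = +605.9055 N (tension)
  F[3-4] = -1957.0719 N (compression)
  Rx@0 = -2386.8500 N
  Ry@0 = +3178.3138 N
  Ry@4 = +1860.9162 N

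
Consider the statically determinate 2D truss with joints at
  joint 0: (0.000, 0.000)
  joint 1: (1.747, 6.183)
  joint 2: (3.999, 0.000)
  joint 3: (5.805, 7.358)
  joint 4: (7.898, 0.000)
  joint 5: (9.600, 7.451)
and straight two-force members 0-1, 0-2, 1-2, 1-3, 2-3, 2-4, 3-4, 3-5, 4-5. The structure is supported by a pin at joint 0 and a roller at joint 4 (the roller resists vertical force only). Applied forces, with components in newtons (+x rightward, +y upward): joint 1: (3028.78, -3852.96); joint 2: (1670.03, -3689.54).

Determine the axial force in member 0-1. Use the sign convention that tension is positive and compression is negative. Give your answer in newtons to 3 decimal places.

N=6 nodes, M=9 members, R=3 reactions → 2N=12, M+R=12
member 0 (0-1): L=6.4251, (cx,cy)=(0.2719,0.9623)
member 1 (0-2): L=3.9990, (cx,cy)=(1.0000,0.0000)
member 2 (1-2): L=6.5803, (cx,cy)=(0.3422,-0.9396)
member 3 (1-3): L=4.2247, (cx,cy)=(0.9605,0.2781)
member 4 (2-3): L=7.5764, (cx,cy)=(0.2384,0.9712)
member 5 (2-4): L=3.8990, (cx,cy)=(1.0000,0.0000)
member 6 (3-4): L=7.6499, (cx,cy)=(0.2736,-0.9618)
member 7 (3-5): L=3.7961, (cx,cy)=(0.9997,0.0245)
member 8 (4-5): L=7.6429, (cx,cy)=(0.2227,0.9749)
solve A·x = −loads:
  F[0-1] = -2546.9750 N (compression)
  F[0-2] = +5391.3420 N (tension)
  F[1-2] = -2387.0539 N (compression)
  F[1-3] = -3023.6898 N (compression)
  F[2-3] = +6108.5386 N (tension)
  F[2-4] = +1448.2842 N (tension)
  F[3-4] = -5293.4614 N (compression)
  F[3-5] = +0.0000 N (tension)
  F[4-5] = +0.0000 N (tension)
  Rx@0 = -4698.8100 N
  Ry@0 = +2451.0163 N
  Ry@4 = +5091.4837 N

-2546.975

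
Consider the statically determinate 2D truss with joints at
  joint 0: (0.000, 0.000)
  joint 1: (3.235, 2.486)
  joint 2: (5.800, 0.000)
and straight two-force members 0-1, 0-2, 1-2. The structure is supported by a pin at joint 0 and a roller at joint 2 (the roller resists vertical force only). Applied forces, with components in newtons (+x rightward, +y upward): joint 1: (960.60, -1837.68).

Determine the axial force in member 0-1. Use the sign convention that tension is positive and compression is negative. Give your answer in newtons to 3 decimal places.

-658.041

N=3 nodes, M=3 members, R=3 reactions → 2N=6, M+R=6
member 0 (0-1): L=4.0799, (cx,cy)=(0.7929,0.6093)
member 1 (0-2): L=5.8000, (cx,cy)=(1.0000,0.0000)
member 2 (1-2): L=3.5720, (cx,cy)=(0.7181,-0.6960)
solve A·x = −loads:
  F[0-1] = -658.0408 N (compression)
  F[0-2] = +1482.3708 N (tension)
  F[1-2] = -2064.3577 N (compression)
  Rx@0 = -960.6000 N
  Ry@0 = +400.9651 N
  Ry@2 = +1436.7149 N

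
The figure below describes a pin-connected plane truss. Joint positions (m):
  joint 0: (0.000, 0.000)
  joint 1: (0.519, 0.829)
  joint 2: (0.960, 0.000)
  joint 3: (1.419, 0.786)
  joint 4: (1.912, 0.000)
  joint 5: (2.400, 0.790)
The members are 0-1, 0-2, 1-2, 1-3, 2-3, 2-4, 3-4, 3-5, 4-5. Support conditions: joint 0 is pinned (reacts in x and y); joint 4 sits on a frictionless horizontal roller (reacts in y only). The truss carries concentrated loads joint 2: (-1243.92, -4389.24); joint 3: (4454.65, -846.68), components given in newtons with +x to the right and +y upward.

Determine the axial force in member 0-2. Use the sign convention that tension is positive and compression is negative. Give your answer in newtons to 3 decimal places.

3569.145

N=6 nodes, M=9 members, R=3 reactions → 2N=12, M+R=12
member 0 (0-1): L=0.9781, (cx,cy)=(0.5306,0.8476)
member 1 (0-2): L=0.9600, (cx,cy)=(1.0000,0.0000)
member 2 (1-2): L=0.9390, (cx,cy)=(0.4696,-0.8829)
member 3 (1-3): L=0.9010, (cx,cy)=(0.9989,-0.0477)
member 4 (2-3): L=0.9102, (cx,cy)=(0.5043,0.8635)
member 5 (2-4): L=0.9520, (cx,cy)=(1.0000,0.0000)
member 6 (3-4): L=0.9278, (cx,cy)=(0.5314,-0.8471)
member 7 (3-5): L=0.9810, (cx,cy)=(1.0000,0.0041)
member 8 (4-5): L=0.9286, (cx,cy)=(0.5255,0.8508)
solve A·x = −loads:
  F[0-1] = -675.4365 N (compression)
  F[0-2] = +3569.1451 N (tension)
  F[1-2] = +685.2759 N (tension)
  F[1-3] = -681.0297 N (compression)
  F[2-3] = +4382.2439 N (tension)
  F[2-4] = +2925.0221 N (tension)
  F[3-4] = -5504.8402 N (compression)
  F[3-5] = +0.0000 N (tension)
  F[4-5] = -0.0000 N (compression)
  Rx@0 = -3210.7300 N
  Ry@0 = +572.4973 N
  Ry@4 = +4663.4227 N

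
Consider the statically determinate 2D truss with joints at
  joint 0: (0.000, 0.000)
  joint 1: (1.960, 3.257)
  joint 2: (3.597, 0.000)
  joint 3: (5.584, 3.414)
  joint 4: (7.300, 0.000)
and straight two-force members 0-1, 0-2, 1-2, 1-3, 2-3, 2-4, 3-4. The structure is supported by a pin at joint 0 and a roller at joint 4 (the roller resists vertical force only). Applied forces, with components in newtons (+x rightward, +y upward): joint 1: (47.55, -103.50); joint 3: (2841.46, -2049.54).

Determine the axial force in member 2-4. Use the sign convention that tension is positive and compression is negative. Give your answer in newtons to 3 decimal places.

1480.581

N=5 nodes, M=7 members, R=3 reactions → 2N=10, M+R=10
member 0 (0-1): L=3.8013, (cx,cy)=(0.5156,0.8568)
member 1 (0-2): L=3.5970, (cx,cy)=(1.0000,0.0000)
member 2 (1-2): L=3.6452, (cx,cy)=(0.4491,-0.8935)
member 3 (1-3): L=3.6274, (cx,cy)=(0.9991,0.0433)
member 4 (2-3): L=3.9501, (cx,cy)=(0.5030,0.8643)
member 5 (2-4): L=3.7030, (cx,cy)=(1.0000,0.0000)
member 6 (3-4): L=3.8210, (cx,cy)=(0.4491,-0.8935)
solve A·x = −loads:
  F[0-1] = +925.0389 N (tension)
  F[0-2] = +2412.0440 N (tension)
  F[1-2] = -961.1589 N (compression)
  F[1-3] = +861.8590 N (tension)
  F[2-3] = +993.6524 N (tension)
  F[2-4] = +1480.5808 N (tension)
  F[3-4] = -3296.7956 N (compression)
  Rx@0 = -2889.0100 N
  Ry@0 = -792.5910 N
  Ry@4 = +2945.6310 N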